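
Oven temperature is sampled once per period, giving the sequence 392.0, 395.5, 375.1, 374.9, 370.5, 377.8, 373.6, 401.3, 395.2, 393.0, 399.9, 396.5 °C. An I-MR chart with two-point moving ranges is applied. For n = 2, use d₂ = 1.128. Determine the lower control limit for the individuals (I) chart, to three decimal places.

366.243

X̄ = (392.0 + 395.5 + 375.1 + 374.9 + 370.5 + 377.8 + 373.6 + 401.3 + 395.2 + 393.0 + 399.9 + 396.5) / 12 = 387.1083
Moving ranges: 3.5, 20.4, 0.2, 4.4, 7.3, 4.2, 27.7, 6.1, 2.2, 6.9, 3.4; M̄R̄ = 86.3000 / 11 = 7.8455
LCL = X̄ − 3·M̄R̄/d₂ = 387.1083 − 3 × 7.8455 / 1.128 = 366.2428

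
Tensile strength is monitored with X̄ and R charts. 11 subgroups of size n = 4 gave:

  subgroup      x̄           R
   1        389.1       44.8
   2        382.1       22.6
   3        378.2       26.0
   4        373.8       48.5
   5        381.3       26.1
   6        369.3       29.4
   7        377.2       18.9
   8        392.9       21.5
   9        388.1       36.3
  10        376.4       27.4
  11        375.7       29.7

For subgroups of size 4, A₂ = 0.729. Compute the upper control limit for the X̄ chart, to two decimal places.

X̄̄ = (389.1 + 382.1 + 378.2 + 373.8 + 381.3 + 369.3 + 377.2 + 392.9 + 388.1 + 376.4 + 375.7) / 11 = 4184.1000 / 11 = 380.3727
R̄ = (44.8 + 22.6 + 26.0 + 48.5 + 26.1 + 29.4 + 18.9 + 21.5 + 36.3 + 27.4 + 29.7) / 11 = 331.2000 / 11 = 30.1091
UCL = X̄̄ + A₂·R̄ = 380.3727 + 0.729 × 30.1091 = 402.3223

402.32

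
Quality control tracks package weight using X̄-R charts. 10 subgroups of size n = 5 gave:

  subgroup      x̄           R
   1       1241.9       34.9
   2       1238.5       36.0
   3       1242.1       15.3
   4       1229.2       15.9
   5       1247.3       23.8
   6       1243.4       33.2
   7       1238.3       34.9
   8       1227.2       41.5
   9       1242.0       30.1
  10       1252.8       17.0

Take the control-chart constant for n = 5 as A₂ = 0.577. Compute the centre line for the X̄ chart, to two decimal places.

X̄̄ = (1241.9 + 1238.5 + 1242.1 + 1229.2 + 1247.3 + 1243.4 + 1238.3 + 1227.2 + 1242.0 + 1252.8) / 10 = 12402.7000 / 10 = 1240.2700
CL = X̄̄ = 1240.2700

1240.27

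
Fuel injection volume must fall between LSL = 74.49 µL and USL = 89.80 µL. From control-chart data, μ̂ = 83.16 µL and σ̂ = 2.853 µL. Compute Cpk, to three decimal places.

0.776

Cpu = (USL − μ̂) / (3σ̂) = (89.80 − 83.16) / (3 × 2.853) = 0.7758; Cpl = (μ̂ − LSL) / (3σ̂) = (83.16 − 74.49) / (3 × 2.853) = 1.0130; Cpk = min(Cpu, Cpl) = 0.7758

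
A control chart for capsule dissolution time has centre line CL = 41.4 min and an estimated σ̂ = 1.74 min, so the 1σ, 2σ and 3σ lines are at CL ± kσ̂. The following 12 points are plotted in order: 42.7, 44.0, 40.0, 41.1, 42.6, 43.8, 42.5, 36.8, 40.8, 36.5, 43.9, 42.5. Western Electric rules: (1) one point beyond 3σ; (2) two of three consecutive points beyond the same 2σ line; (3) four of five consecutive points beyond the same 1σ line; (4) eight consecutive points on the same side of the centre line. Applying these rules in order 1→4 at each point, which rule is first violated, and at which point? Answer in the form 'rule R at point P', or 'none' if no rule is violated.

rule 2 at point 10

Zone of each point (C = within 1σ̂, B = 1σ̂–2σ̂, A = 2σ̂–3σ̂, * = beyond 3σ̂; sign = side of CL): 1:+C, 2:+B, 3:-C, 4:-C, 5:+C, 6:+B, 7:+C, 8:-A, 9:-C, 10:-A, 11:+B, 12:+C
Rule 2 (two of three consecutive points beyond the same 2σ limit) is satisfied at point 10.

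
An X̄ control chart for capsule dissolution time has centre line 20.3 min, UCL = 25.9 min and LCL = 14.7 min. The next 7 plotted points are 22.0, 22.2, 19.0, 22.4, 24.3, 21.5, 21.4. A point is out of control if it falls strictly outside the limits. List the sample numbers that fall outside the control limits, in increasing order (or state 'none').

none

All 7 points lie within [14.7, 25.9].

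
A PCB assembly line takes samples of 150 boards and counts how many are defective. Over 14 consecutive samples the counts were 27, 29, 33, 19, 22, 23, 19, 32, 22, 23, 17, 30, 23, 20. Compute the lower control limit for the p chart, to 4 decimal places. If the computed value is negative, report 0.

0.0713

p̄ = Σdᵢ / (k·n) = 339 / (14 × 150) = 0.16143
LCL = p̄ − 3·√(p̄(1−p̄)/n) = 0.16143 − 3 × 0.03004 = 0.07131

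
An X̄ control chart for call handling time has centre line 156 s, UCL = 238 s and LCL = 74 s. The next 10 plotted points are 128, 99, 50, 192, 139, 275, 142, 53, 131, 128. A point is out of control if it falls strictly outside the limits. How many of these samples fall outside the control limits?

3

Compare each point to [74, 238]: sample 3 = 50 < LCL; sample 6 = 275 > UCL; sample 8 = 53 < LCL.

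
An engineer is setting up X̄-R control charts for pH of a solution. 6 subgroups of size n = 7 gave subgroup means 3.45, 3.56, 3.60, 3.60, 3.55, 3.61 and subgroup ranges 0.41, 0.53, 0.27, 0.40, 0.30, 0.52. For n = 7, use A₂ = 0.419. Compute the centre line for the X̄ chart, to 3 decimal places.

X̄̄ = (3.45 + 3.56 + 3.60 + 3.60 + 3.55 + 3.61) / 6 = 21.3700 / 6 = 3.5617
CL = X̄̄ = 3.5617

3.562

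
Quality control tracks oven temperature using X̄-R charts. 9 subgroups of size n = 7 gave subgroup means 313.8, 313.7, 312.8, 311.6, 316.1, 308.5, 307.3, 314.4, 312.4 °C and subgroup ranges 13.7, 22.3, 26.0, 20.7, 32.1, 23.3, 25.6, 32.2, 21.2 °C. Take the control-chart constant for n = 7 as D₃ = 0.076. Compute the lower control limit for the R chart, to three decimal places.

R̄ = (13.7 + 22.3 + 26.0 + 20.7 + 32.1 + 23.3 + 25.6 + 32.2 + 21.2) / 9 = 217.1000 / 9 = 24.1222
LCL_R = D₃·R̄ = 0.076 × 24.1222 = 1.8333

1.833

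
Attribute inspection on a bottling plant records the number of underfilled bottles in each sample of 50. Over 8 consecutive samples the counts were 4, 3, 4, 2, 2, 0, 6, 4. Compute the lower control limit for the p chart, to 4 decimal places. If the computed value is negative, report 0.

0.0000

p̄ = Σdᵢ / (k·n) = 25 / (8 × 50) = 0.06250
LCL = p̄ − 3·√(p̄(1−p̄)/n) = 0.06250 − 3 × 0.03423 = -0.04020 → 0 (negative, so LCL = 0)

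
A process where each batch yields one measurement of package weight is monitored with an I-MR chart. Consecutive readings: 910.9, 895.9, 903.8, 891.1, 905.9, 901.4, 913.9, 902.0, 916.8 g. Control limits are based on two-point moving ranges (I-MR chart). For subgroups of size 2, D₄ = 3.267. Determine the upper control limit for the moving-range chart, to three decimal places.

38.428

Moving ranges: 15.0, 7.9, 12.7, 14.8, 4.5, 12.5, 11.9, 14.8; M̄R̄ = 94.1000 / 8 = 11.7625
UCL_MR = D₄·M̄R̄ = 3.267 × 11.7625 = 38.4281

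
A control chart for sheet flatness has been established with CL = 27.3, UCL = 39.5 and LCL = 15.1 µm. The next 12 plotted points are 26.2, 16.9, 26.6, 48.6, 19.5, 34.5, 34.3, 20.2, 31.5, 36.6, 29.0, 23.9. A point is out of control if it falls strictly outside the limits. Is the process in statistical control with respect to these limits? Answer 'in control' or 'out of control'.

Compare each point to [15.1, 39.5]: sample 4 = 48.6 > UCL.

out of control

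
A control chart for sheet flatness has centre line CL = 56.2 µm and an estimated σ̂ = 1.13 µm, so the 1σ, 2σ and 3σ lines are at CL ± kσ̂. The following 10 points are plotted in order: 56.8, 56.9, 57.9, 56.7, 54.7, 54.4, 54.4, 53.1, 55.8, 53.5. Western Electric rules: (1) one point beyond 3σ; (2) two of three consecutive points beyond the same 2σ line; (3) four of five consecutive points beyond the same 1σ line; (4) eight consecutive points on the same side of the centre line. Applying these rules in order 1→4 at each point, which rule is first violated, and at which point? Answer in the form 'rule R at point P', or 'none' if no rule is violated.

Zone of each point (C = within 1σ̂, B = 1σ̂–2σ̂, A = 2σ̂–3σ̂, * = beyond 3σ̂; sign = side of CL): 1:+C, 2:+C, 3:+B, 4:+C, 5:-B, 6:-B, 7:-B, 8:-A, 9:-C, 10:-A
Rule 3 (four of five consecutive points beyond the same 1σ limit) is satisfied at point 8.

rule 3 at point 8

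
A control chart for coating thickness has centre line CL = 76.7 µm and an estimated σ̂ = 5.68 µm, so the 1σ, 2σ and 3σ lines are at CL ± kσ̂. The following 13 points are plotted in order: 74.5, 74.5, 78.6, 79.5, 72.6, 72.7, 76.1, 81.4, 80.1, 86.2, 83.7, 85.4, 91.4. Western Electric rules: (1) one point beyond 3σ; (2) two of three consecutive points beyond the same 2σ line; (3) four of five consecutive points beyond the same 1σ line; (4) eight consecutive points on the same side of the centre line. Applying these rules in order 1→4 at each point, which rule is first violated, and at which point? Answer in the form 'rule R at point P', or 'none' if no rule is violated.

Zone of each point (C = within 1σ̂, B = 1σ̂–2σ̂, A = 2σ̂–3σ̂, * = beyond 3σ̂; sign = side of CL): 1:-C, 2:-C, 3:+C, 4:+C, 5:-C, 6:-C, 7:-C, 8:+C, 9:+C, 10:+B, 11:+B, 12:+B, 13:+A
Rule 3 (four of five consecutive points beyond the same 1σ limit) is satisfied at point 13.

rule 3 at point 13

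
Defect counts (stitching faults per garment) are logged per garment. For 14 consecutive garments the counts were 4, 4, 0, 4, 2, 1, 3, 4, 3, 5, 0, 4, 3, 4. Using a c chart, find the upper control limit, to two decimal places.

8.06

c̄ = (4 + 4 + 0 + 4 + 2 + 1 + 3 + 4 + 3 + 5 + 0 + 4 + 3 + 4) / 14 = 41 / 14 = 2.9286
UCL = c̄ + 3√c̄ = 2.9286 + 3 × √2.9286 = 2.9286 + 3 × 1.7113 = 8.0625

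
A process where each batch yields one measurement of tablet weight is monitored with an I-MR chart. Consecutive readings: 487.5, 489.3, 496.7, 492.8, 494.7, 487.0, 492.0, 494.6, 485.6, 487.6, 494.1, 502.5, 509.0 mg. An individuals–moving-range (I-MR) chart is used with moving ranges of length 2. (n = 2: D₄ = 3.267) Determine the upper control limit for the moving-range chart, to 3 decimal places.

17.070

Moving ranges: 1.8, 7.4, 3.9, 1.9, 7.7, 5.0, 2.6, 9.0, 2.0, 6.5, 8.4, 6.5; M̄R̄ = 62.7000 / 12 = 5.2250
UCL_MR = D₄·M̄R̄ = 3.267 × 5.2250 = 17.0701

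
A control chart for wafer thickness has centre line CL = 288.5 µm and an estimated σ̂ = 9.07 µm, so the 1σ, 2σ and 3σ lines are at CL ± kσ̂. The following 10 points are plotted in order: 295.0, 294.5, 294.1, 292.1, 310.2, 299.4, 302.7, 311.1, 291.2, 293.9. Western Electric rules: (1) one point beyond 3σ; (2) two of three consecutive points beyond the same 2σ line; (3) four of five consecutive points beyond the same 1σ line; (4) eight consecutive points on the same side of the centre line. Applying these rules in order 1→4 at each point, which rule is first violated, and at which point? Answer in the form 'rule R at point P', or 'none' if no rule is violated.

Zone of each point (C = within 1σ̂, B = 1σ̂–2σ̂, A = 2σ̂–3σ̂, * = beyond 3σ̂; sign = side of CL): 1:+C, 2:+C, 3:+C, 4:+C, 5:+A, 6:+B, 7:+B, 8:+A, 9:+C, 10:+C
Rule 3 (four of five consecutive points beyond the same 1σ limit) is satisfied at point 8.

rule 3 at point 8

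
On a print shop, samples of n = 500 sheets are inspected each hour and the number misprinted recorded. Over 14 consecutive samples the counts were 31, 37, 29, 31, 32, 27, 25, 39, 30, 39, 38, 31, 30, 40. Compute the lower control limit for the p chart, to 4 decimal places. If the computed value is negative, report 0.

p̄ = Σdᵢ / (k·n) = 459 / (14 × 500) = 0.06557
LCL = p̄ − 3·√(p̄(1−p̄)/n) = 0.06557 − 3 × 0.01107 = 0.03236

0.0324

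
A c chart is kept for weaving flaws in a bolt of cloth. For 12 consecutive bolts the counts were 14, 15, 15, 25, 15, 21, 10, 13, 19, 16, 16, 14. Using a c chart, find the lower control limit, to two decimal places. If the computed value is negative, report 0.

c̄ = (14 + 15 + 15 + 25 + 15 + 21 + 10 + 13 + 19 + 16 + 16 + 14) / 12 = 193 / 12 = 16.0833
LCL = c̄ − 3√c̄ = 16.0833 − 3 × 4.0104 = 4.0521

4.05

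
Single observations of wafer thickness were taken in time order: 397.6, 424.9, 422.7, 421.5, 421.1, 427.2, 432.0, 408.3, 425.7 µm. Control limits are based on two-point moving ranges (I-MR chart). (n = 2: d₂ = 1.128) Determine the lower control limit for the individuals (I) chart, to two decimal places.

392.48

X̄ = (397.6 + 424.9 + 422.7 + 421.5 + 421.1 + 427.2 + 432.0 + 408.3 + 425.7) / 9 = 420.1111
Moving ranges: 27.3, 2.2, 1.2, 0.4, 6.1, 4.8, 23.7, 17.4; M̄R̄ = 83.1000 / 8 = 10.3875
LCL = X̄ − 3·M̄R̄/d₂ = 420.1111 − 3 × 10.3875 / 1.128 = 392.4848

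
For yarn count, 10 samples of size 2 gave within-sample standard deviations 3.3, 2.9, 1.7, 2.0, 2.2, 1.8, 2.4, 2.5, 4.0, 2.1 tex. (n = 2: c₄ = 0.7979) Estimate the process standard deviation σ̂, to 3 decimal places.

s̄ = (3.3 + 2.9 + 1.7 + 2.0 + 2.2 + 1.8 + 2.4 + 2.5 + 4.0 + 2.1) / 10 = 2.4900
σ̂ = s̄ / c₄ = 2.4900 / 0.7979 = 3.1207

3.121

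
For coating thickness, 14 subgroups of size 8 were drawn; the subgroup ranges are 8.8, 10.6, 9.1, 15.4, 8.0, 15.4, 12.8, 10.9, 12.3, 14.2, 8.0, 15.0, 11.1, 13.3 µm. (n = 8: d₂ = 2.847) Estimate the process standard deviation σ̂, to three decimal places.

4.137

R̄ = (8.8 + 10.6 + 9.1 + 15.4 + 8.0 + 15.4 + 12.8 + 10.9 + 12.3 + 14.2 + 8.0 + 15.0 + 11.1 + 13.3) / 14 = 11.7786
σ̂ = R̄ / d₂ = 11.7786 / 2.847 = 4.1372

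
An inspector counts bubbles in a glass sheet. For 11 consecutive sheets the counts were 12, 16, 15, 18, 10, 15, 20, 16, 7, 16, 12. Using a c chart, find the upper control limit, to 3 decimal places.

25.607

c̄ = (12 + 16 + 15 + 18 + 10 + 15 + 20 + 16 + 7 + 16 + 12) / 11 = 157 / 11 = 14.2727
UCL = c̄ + 3√c̄ = 14.2727 + 3 × √14.2727 = 14.2727 + 3 × 3.7779 = 25.6065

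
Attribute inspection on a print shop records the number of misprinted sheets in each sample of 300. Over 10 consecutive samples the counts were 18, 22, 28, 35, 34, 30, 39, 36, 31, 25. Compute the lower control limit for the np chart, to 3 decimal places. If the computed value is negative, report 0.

14.258

p̄ = Σdᵢ / (k·n) = 298 / (10 × 300) = 0.09933
LCL = np̄ − 3·√(np̄(1−p̄)) = 29.8000 − 3 × 5.1807 = 14.2578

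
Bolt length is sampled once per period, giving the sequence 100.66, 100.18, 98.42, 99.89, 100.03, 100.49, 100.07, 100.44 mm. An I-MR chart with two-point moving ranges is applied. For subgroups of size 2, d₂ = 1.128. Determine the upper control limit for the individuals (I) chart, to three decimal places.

X̄ = (100.66 + 100.18 + 98.42 + 99.89 + 100.03 + 100.49 + 100.07 + 100.44) / 8 = 100.0225
Moving ranges: 0.48, 1.76, 1.47, 0.14, 0.46, 0.42, 0.37; M̄R̄ = 5.1000 / 7 = 0.7286
UCL = X̄ + 3·M̄R̄/d₂ = 100.0225 + 3 × 0.7286 / 1.128 = 101.9602

101.960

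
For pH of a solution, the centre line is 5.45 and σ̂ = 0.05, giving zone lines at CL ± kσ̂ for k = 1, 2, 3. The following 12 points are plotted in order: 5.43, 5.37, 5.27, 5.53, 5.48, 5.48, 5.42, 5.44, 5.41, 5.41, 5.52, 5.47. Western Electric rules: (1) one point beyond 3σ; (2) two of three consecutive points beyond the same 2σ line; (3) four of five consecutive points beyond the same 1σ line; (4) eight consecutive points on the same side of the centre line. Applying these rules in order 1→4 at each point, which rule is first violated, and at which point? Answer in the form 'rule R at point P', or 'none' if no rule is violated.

rule 1 at point 3

Zone of each point (C = within 1σ̂, B = 1σ̂–2σ̂, A = 2σ̂–3σ̂, * = beyond 3σ̂; sign = side of CL): 1:-C, 2:-B, 3:-*, 4:+B, 5:+C, 6:+C, 7:-C, 8:-C, 9:-C, 10:-C, 11:+B, 12:+C
Rule 1 (one point beyond the 3σ limits) is satisfied at point 3.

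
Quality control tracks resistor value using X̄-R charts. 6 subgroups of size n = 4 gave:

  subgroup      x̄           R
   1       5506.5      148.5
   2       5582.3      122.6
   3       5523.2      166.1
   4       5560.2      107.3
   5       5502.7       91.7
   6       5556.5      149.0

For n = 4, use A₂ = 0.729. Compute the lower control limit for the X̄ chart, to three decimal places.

5443.165

X̄̄ = (5506.5 + 5582.3 + 5523.2 + 5560.2 + 5502.7 + 5556.5) / 6 = 33231.4000 / 6 = 5538.5667
R̄ = (148.5 + 122.6 + 166.1 + 107.3 + 91.7 + 149.0) / 6 = 785.2000 / 6 = 130.8667
LCL = X̄̄ − A₂·R̄ = 5538.5667 − 0.729 × 130.8667 = 5443.1649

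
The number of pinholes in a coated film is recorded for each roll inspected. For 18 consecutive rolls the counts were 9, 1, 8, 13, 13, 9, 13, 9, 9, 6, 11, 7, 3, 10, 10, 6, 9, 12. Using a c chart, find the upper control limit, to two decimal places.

c̄ = (9 + 1 + 8 + 13 + 13 + 9 + 13 + 9 + 9 + 6 + 11 + 7 + 3 + 10 + 10 + 6 + 9 + 12) / 18 = 158 / 18 = 8.7778
UCL = c̄ + 3√c̄ = 8.7778 + 3 × √8.7778 = 8.7778 + 3 × 2.9627 = 17.6660

17.67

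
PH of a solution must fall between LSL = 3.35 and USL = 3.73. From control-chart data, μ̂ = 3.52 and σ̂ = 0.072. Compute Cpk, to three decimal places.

Cpu = (USL − μ̂) / (3σ̂) = (3.73 − 3.52) / (3 × 0.072) = 0.9722; Cpl = (μ̂ − LSL) / (3σ̂) = (3.52 − 3.35) / (3 × 0.072) = 0.7870; Cpk = min(Cpu, Cpl) = 0.7870

0.787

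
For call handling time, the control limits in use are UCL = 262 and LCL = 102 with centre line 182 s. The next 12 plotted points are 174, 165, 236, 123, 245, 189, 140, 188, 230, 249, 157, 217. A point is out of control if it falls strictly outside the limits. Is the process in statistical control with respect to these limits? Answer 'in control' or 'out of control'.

All 12 points lie within [102, 262].

in control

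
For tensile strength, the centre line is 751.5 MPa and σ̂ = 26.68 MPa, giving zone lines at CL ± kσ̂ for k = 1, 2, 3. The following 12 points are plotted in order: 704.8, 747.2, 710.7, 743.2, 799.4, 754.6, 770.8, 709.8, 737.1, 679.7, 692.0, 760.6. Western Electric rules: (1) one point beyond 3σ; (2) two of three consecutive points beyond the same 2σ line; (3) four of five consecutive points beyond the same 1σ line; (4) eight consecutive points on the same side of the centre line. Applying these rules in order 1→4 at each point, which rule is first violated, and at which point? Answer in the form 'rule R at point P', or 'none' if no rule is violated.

rule 2 at point 11

Zone of each point (C = within 1σ̂, B = 1σ̂–2σ̂, A = 2σ̂–3σ̂, * = beyond 3σ̂; sign = side of CL): 1:-B, 2:-C, 3:-B, 4:-C, 5:+B, 6:+C, 7:+C, 8:-B, 9:-C, 10:-A, 11:-A, 12:+C
Rule 2 (two of three consecutive points beyond the same 2σ limit) is satisfied at point 11.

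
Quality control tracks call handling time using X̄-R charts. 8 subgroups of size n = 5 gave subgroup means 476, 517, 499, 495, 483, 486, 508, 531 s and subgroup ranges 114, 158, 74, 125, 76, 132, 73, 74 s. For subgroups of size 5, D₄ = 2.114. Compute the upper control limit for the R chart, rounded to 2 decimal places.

218.27

R̄ = (114 + 158 + 74 + 125 + 76 + 132 + 73 + 74) / 8 = 826.0000 / 8 = 103.2500
UCL_R = D₄·R̄ = 2.114 × 103.2500 = 218.2705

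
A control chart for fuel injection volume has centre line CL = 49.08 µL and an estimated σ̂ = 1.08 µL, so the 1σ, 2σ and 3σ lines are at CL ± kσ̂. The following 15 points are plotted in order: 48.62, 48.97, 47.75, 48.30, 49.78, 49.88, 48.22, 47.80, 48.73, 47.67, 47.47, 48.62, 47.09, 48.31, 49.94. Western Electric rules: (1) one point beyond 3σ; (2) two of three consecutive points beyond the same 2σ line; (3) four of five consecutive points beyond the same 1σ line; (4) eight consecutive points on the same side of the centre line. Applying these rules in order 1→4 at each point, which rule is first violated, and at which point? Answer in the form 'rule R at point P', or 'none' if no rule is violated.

rule 4 at point 14

Zone of each point (C = within 1σ̂, B = 1σ̂–2σ̂, A = 2σ̂–3σ̂, * = beyond 3σ̂; sign = side of CL): 1:-C, 2:-C, 3:-B, 4:-C, 5:+C, 6:+C, 7:-C, 8:-B, 9:-C, 10:-B, 11:-B, 12:-C, 13:-B, 14:-C, 15:+C
Rule 4 (eight consecutive points on the same side of the centre line) is satisfied at point 14.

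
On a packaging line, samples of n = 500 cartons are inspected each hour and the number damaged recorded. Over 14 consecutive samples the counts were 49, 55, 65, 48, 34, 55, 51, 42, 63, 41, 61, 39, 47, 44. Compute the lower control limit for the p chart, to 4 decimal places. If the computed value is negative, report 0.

p̄ = Σdᵢ / (k·n) = 694 / (14 × 500) = 0.09914
LCL = p̄ − 3·√(p̄(1−p̄)/n) = 0.09914 − 3 × 0.01337 = 0.05905

0.0590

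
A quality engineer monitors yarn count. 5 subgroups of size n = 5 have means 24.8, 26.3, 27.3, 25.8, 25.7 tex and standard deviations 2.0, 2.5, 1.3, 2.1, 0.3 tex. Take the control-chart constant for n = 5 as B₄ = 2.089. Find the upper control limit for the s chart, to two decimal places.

s̄ = (2.0 + 2.5 + 1.3 + 2.1 + 0.3) / 5 = 1.6400
UCL_s = B₄·s̄ = 2.089 × 1.6400 = 3.4260

3.43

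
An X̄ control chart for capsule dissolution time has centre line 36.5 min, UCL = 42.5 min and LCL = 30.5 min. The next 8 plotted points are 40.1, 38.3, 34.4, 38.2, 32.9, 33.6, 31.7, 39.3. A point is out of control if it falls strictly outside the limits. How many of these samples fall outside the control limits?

All 8 points lie within [30.5, 42.5].

0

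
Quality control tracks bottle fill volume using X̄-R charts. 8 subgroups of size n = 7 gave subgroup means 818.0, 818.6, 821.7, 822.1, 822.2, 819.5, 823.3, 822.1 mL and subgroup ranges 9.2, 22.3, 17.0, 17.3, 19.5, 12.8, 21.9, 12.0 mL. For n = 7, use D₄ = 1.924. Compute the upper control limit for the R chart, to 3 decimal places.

31.746

R̄ = (9.2 + 22.3 + 17.0 + 17.3 + 19.5 + 12.8 + 21.9 + 12.0) / 8 = 132.0000 / 8 = 16.5000
UCL_R = D₄·R̄ = 1.924 × 16.5000 = 31.7460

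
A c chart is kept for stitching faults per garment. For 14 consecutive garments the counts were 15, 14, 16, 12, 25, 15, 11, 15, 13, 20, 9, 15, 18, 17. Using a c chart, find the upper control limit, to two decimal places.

27.11

c̄ = (15 + 14 + 16 + 12 + 25 + 15 + 11 + 15 + 13 + 20 + 9 + 15 + 18 + 17) / 14 = 215 / 14 = 15.3571
UCL = c̄ + 3√c̄ = 15.3571 + 3 × √15.3571 = 15.3571 + 3 × 3.9188 = 27.1136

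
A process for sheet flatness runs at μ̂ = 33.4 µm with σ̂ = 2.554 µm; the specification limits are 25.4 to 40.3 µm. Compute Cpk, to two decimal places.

0.90

Cpu = (USL − μ̂) / (3σ̂) = (40.3 − 33.4) / (3 × 2.554) = 0.9005; Cpl = (μ̂ − LSL) / (3σ̂) = (33.4 − 25.4) / (3 × 2.554) = 1.0441; Cpk = min(Cpu, Cpl) = 0.9005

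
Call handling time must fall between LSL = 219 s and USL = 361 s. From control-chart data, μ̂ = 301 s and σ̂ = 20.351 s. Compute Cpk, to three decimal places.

0.983

Cpu = (USL − μ̂) / (3σ̂) = (361 − 301) / (3 × 20.351) = 0.9828; Cpl = (μ̂ − LSL) / (3σ̂) = (301 − 219) / (3 × 20.351) = 1.3431; Cpk = min(Cpu, Cpl) = 0.9828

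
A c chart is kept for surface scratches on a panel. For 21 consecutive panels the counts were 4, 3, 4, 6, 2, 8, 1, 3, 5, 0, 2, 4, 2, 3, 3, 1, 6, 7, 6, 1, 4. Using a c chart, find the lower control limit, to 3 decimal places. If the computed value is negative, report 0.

0.000

c̄ = (4 + 3 + 4 + 6 + 2 + 8 + 1 + 3 + 5 + 0 + 2 + 4 + 2 + 3 + 3 + 1 + 6 + 7 + 6 + 1 + 4) / 21 = 75 / 21 = 3.5714
LCL = c̄ − 3√c̄ = 3.5714 − 3 × 1.8898 = -2.0980 → 0 (cannot be negative)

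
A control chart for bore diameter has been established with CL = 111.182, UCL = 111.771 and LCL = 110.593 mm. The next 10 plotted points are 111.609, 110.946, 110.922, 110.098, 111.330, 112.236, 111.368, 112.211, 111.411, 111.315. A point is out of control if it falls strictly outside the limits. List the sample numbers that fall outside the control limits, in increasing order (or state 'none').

4, 6, 8

Compare each point to [110.593, 111.771]: sample 4 = 110.098 < LCL; sample 6 = 112.236 > UCL; sample 8 = 112.211 > UCL.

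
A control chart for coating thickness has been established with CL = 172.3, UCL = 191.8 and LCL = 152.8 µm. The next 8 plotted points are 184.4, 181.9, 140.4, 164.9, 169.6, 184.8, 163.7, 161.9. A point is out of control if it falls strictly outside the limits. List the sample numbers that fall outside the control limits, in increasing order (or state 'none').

Compare each point to [152.8, 191.8]: sample 3 = 140.4 < LCL.

3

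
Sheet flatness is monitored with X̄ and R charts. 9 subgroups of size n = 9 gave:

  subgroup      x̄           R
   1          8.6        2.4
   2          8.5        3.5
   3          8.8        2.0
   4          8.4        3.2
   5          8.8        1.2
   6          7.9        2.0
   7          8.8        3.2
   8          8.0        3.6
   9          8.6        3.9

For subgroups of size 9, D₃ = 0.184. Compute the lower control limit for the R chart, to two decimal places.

0.51

R̄ = (2.4 + 3.5 + 2.0 + 3.2 + 1.2 + 2.0 + 3.2 + 3.6 + 3.9) / 9 = 25.0000 / 9 = 2.7778
LCL_R = D₃·R̄ = 0.184 × 2.7778 = 0.5111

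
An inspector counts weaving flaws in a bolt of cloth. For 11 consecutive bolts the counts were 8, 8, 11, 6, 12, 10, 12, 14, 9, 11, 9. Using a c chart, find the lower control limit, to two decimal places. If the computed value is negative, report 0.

0.51

c̄ = (8 + 8 + 11 + 6 + 12 + 10 + 12 + 14 + 9 + 11 + 9) / 11 = 110 / 11 = 10.0000
LCL = c̄ − 3√c̄ = 10.0000 − 3 × 3.1623 = 0.5132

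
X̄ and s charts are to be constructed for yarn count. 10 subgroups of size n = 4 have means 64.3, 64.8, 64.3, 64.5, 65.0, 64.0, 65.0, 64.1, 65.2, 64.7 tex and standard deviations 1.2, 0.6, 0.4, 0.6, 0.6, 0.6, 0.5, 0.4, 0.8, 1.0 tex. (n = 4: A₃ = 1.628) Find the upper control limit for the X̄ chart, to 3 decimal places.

X̄̄ = (64.3 + 64.8 + 64.3 + 64.5 + 65.0 + 64.0 + 65.0 + 64.1 + 65.2 + 64.7) / 10 = 64.5900
s̄ = (1.2 + 0.6 + 0.4 + 0.6 + 0.6 + 0.6 + 0.5 + 0.4 + 0.8 + 1.0) / 10 = 0.6700
UCL = X̄̄ + A₃·s̄ = 64.5900 + 1.628 × 0.6700 = 65.6808

65.681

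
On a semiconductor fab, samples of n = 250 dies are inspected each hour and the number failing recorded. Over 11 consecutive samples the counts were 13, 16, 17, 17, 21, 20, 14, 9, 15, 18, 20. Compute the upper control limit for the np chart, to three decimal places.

p̄ = Σdᵢ / (k·n) = 180 / (11 × 250) = 0.06545
UCL = np̄ + 3·√(np̄(1−p̄)) = 16.3636 + 3 × √(16.3636×0.93455) = 16.3636 + 3 × 3.9106 = 28.0953

28.095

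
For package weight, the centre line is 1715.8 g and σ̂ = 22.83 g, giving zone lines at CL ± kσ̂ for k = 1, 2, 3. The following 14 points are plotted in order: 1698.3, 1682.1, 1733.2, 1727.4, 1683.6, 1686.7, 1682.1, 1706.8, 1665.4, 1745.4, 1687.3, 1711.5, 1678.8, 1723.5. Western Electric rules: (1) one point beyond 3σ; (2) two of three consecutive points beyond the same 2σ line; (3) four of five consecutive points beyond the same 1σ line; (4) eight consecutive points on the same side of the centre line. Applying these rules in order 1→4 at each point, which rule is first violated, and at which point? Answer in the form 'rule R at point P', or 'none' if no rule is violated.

Zone of each point (C = within 1σ̂, B = 1σ̂–2σ̂, A = 2σ̂–3σ̂, * = beyond 3σ̂; sign = side of CL): 1:-C, 2:-B, 3:+C, 4:+C, 5:-B, 6:-B, 7:-B, 8:-C, 9:-A, 10:+B, 11:-B, 12:-C, 13:-B, 14:+C
Rule 3 (four of five consecutive points beyond the same 1σ limit) is satisfied at point 9.

rule 3 at point 9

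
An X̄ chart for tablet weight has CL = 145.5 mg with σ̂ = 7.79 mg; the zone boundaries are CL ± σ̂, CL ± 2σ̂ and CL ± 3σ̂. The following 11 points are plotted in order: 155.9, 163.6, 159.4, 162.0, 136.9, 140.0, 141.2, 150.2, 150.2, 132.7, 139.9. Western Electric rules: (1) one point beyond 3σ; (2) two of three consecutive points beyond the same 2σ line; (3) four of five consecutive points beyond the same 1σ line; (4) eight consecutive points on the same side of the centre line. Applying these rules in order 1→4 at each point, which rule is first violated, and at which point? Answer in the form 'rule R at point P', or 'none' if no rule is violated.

rule 2 at point 4

Zone of each point (C = within 1σ̂, B = 1σ̂–2σ̂, A = 2σ̂–3σ̂, * = beyond 3σ̂; sign = side of CL): 1:+B, 2:+A, 3:+B, 4:+A, 5:-B, 6:-C, 7:-C, 8:+C, 9:+C, 10:-B, 11:-C
Rule 2 (two of three consecutive points beyond the same 2σ limit) is satisfied at point 4.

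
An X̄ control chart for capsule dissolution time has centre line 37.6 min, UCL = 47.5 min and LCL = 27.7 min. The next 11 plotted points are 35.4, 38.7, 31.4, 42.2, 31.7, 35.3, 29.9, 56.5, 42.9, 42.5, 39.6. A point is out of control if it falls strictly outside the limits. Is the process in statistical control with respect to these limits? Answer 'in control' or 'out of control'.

Compare each point to [27.7, 47.5]: sample 8 = 56.5 > UCL.

out of control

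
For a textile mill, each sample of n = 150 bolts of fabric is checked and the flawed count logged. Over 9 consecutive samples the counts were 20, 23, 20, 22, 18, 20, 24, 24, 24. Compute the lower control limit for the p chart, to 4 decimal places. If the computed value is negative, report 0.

p̄ = Σdᵢ / (k·n) = 195 / (9 × 150) = 0.14444
LCL = p̄ − 3·√(p̄(1−p̄)/n) = 0.14444 − 3 × 0.02870 = 0.05834

0.0583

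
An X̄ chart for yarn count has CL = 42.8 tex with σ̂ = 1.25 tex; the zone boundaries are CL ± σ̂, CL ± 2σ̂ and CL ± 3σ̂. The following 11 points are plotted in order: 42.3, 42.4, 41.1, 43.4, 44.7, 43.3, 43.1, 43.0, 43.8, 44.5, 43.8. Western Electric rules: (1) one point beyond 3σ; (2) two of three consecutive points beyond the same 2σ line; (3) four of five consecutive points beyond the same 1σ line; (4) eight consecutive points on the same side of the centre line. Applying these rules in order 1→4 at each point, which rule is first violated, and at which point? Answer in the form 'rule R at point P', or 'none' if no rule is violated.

Zone of each point (C = within 1σ̂, B = 1σ̂–2σ̂, A = 2σ̂–3σ̂, * = beyond 3σ̂; sign = side of CL): 1:-C, 2:-C, 3:-B, 4:+C, 5:+B, 6:+C, 7:+C, 8:+C, 9:+C, 10:+B, 11:+C
Rule 4 (eight consecutive points on the same side of the centre line) is satisfied at point 11.

rule 4 at point 11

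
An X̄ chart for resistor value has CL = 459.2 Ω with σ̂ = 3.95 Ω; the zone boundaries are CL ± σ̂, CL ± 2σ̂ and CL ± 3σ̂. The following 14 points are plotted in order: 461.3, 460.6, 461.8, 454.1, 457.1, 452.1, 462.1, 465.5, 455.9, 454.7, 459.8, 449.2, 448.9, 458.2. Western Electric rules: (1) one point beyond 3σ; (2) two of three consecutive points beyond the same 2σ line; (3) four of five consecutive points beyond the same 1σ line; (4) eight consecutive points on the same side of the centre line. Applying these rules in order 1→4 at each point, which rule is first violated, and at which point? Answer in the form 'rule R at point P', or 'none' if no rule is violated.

rule 2 at point 13

Zone of each point (C = within 1σ̂, B = 1σ̂–2σ̂, A = 2σ̂–3σ̂, * = beyond 3σ̂; sign = side of CL): 1:+C, 2:+C, 3:+C, 4:-B, 5:-C, 6:-B, 7:+C, 8:+B, 9:-C, 10:-B, 11:+C, 12:-A, 13:-A, 14:-C
Rule 2 (two of three consecutive points beyond the same 2σ limit) is satisfied at point 13.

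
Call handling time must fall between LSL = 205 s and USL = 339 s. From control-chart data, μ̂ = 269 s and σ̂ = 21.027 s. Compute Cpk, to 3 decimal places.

1.015

Cpu = (USL − μ̂) / (3σ̂) = (339 − 269) / (3 × 21.027) = 1.1097; Cpl = (μ̂ − LSL) / (3σ̂) = (269 − 205) / (3 × 21.027) = 1.0146; Cpk = min(Cpu, Cpl) = 1.0146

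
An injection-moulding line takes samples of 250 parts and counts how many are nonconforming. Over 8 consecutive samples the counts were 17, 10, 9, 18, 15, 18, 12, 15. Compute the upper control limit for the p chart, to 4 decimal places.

p̄ = Σdᵢ / (k·n) = 114 / (8 × 250) = 0.05700
UCL = p̄ + 3·√(p̄(1−p̄)/n) = 0.05700 + 3 × √(0.05700×0.94300/250) = 0.05700 + 3 × 0.01466 = 0.10099

0.1010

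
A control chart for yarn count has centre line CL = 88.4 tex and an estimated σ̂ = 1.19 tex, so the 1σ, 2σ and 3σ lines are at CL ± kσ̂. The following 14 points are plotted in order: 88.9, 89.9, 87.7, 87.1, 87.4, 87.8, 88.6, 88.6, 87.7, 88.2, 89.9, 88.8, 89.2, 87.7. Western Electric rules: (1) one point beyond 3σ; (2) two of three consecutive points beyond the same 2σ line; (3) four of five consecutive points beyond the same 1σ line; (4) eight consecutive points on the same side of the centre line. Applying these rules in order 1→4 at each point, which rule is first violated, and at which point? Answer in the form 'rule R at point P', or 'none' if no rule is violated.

Zone of each point (C = within 1σ̂, B = 1σ̂–2σ̂, A = 2σ̂–3σ̂, * = beyond 3σ̂; sign = side of CL): 1:+C, 2:+B, 3:-C, 4:-B, 5:-C, 6:-C, 7:+C, 8:+C, 9:-C, 10:-C, 11:+B, 12:+C, 13:+C, 14:-C
No rule fires across all 14 points.

none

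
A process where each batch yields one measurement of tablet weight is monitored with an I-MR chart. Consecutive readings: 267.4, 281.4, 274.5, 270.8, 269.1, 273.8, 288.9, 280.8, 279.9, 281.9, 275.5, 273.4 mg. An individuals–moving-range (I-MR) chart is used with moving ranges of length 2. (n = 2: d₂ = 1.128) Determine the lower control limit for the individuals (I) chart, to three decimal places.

260.589

X̄ = (267.4 + 281.4 + 274.5 + 270.8 + 269.1 + 273.8 + 288.9 + 280.8 + 279.9 + 281.9 + 275.5 + 273.4) / 12 = 276.4500
Moving ranges: 14.0, 6.9, 3.7, 1.7, 4.7, 15.1, 8.1, 0.9, 2.0, 6.4, 2.1; M̄R̄ = 65.6000 / 11 = 5.9636
LCL = X̄ − 3·M̄R̄/d₂ = 276.4500 − 3 × 5.9636 / 1.128 = 260.5893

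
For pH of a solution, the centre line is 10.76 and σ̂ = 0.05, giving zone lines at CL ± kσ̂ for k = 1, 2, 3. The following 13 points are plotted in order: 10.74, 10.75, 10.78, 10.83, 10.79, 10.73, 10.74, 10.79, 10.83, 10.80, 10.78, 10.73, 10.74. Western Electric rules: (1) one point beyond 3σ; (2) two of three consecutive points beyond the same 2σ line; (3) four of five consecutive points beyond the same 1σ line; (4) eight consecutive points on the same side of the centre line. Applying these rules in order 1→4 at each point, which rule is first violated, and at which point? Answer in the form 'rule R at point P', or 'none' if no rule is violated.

none

Zone of each point (C = within 1σ̂, B = 1σ̂–2σ̂, A = 2σ̂–3σ̂, * = beyond 3σ̂; sign = side of CL): 1:-C, 2:-C, 3:+C, 4:+B, 5:+C, 6:-C, 7:-C, 8:+C, 9:+B, 10:+C, 11:+C, 12:-C, 13:-C
No rule fires across all 13 points.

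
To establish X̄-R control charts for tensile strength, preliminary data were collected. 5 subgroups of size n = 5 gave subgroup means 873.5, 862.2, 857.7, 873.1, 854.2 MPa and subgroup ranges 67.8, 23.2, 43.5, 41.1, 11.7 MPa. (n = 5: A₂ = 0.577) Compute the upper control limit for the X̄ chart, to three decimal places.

885.754

X̄̄ = (873.5 + 862.2 + 857.7 + 873.1 + 854.2) / 5 = 4320.7000 / 5 = 864.1400
R̄ = (67.8 + 23.2 + 43.5 + 41.1 + 11.7) / 5 = 187.3000 / 5 = 37.4600
UCL = X̄̄ + A₂·R̄ = 864.1400 + 0.577 × 37.4600 = 885.7544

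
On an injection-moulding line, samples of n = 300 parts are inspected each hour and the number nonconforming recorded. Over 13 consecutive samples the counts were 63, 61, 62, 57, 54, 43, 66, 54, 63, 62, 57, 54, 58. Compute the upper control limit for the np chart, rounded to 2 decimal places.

78.52

p̄ = Σdᵢ / (k·n) = 754 / (13 × 300) = 0.19333
UCL = np̄ + 3·√(np̄(1−p̄)) = 58.0000 + 3 × √(58.0000×0.80667) = 58.0000 + 3 × 6.8401 = 78.5202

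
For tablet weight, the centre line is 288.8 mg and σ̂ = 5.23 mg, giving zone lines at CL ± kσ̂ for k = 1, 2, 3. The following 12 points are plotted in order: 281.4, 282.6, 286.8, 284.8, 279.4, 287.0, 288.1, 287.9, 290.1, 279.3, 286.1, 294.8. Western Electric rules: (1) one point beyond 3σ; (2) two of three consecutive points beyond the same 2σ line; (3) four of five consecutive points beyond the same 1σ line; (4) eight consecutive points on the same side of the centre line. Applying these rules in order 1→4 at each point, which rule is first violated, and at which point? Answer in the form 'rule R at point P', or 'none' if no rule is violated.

Zone of each point (C = within 1σ̂, B = 1σ̂–2σ̂, A = 2σ̂–3σ̂, * = beyond 3σ̂; sign = side of CL): 1:-B, 2:-B, 3:-C, 4:-C, 5:-B, 6:-C, 7:-C, 8:-C, 9:+C, 10:-B, 11:-C, 12:+B
Rule 4 (eight consecutive points on the same side of the centre line) is satisfied at point 8.

rule 4 at point 8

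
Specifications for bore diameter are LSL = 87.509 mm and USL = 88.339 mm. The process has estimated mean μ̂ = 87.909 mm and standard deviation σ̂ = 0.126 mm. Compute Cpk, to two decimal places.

1.06

Cpu = (USL − μ̂) / (3σ̂) = (88.339 − 87.909) / (3 × 0.126) = 1.1376; Cpl = (μ̂ − LSL) / (3σ̂) = (87.909 − 87.509) / (3 × 0.126) = 1.0582; Cpk = min(Cpu, Cpl) = 1.0582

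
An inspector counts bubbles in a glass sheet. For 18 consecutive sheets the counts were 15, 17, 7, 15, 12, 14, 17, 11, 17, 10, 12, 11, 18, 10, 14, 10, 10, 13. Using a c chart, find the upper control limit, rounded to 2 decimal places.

c̄ = (15 + 17 + 7 + 15 + 12 + 14 + 17 + 11 + 17 + 10 + 12 + 11 + 18 + 10 + 14 + 10 + 10 + 13) / 18 = 233 / 18 = 12.9444
UCL = c̄ + 3√c̄ = 12.9444 + 3 × √12.9444 = 12.9444 + 3 × 3.5978 = 23.7380

23.74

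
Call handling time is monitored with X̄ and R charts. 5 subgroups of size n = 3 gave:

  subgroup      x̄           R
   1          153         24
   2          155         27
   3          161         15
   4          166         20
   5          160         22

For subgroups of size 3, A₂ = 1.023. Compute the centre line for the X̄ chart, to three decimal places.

X̄̄ = (153 + 155 + 161 + 166 + 160) / 5 = 795.0000 / 5 = 159.0000
CL = X̄̄ = 159.0000

159.000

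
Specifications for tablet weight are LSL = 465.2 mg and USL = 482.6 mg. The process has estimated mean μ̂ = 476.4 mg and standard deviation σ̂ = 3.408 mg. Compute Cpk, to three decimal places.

Cpu = (USL − μ̂) / (3σ̂) = (482.6 − 476.4) / (3 × 3.408) = 0.6064; Cpl = (μ̂ − LSL) / (3σ̂) = (476.4 − 465.2) / (3 × 3.408) = 1.0955; Cpk = min(Cpu, Cpl) = 0.6064

0.606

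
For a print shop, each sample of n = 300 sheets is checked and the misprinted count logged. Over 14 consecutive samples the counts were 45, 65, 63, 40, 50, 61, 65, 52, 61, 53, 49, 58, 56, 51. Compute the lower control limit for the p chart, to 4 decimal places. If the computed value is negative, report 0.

0.1161

p̄ = Σdᵢ / (k·n) = 769 / (14 × 300) = 0.18310
LCL = p̄ − 3·√(p̄(1−p̄)/n) = 0.18310 − 3 × 0.02233 = 0.11611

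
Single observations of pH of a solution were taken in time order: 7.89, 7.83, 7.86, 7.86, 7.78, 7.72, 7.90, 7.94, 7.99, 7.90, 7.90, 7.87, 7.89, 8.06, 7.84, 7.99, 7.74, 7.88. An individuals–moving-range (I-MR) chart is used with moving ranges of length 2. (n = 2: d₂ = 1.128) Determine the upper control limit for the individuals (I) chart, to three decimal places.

X̄ = (7.89 + 7.83 + 7.86 + 7.86 + 7.78 + 7.72 + 7.90 + 7.94 + 7.99 + 7.90 + 7.90 + 7.87 + 7.89 + 8.06 + 7.84 + 7.99 + 7.74 + 7.88) / 18 = 7.8800
Moving ranges: 0.06, 0.03, 0.00, 0.08, 0.06, 0.18, 0.04, 0.05, 0.09, 0.00, 0.03, 0.02, 0.17, 0.22, 0.15, 0.25, 0.14; M̄R̄ = 1.5700 / 17 = 0.0924
UCL = X̄ + 3·M̄R̄/d₂ = 7.8800 + 3 × 0.0924 / 1.128 = 8.1256

8.126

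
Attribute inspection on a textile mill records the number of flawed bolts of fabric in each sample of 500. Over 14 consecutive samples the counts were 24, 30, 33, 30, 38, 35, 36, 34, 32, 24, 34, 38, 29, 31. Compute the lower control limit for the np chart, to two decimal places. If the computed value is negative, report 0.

p̄ = Σdᵢ / (k·n) = 448 / (14 × 500) = 0.06400
LCL = np̄ − 3·√(np̄(1−p̄)) = 32.0000 − 3 × 5.4728 = 15.5815

15.58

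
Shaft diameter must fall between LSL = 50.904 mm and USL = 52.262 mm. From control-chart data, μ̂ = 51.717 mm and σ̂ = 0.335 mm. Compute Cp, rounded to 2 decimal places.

0.68

Cp = (USL − LSL) / (6σ̂) = (52.262 − 50.904) / (6 × 0.335) = 1.3580 / 2.0100 = 0.6756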